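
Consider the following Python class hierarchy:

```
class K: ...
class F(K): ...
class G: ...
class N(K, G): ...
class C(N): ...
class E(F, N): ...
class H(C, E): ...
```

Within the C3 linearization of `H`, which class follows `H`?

C

L[H] = H + merge(L[C], L[E], [C E])
  take C:  [C N K G object] + [E F N K G object] + [C E]
  take E:  [N K G object] + [E F N K G object] + [E]
  take F:  [N K G object] + [F N K G object]
  take N:  [N K G object] + [N K G object]
  take K:  [K G object] + [K G object]
  take G:  [G object] + [G object]
  take object:  [object] + [object]
MRO: H C E F N K G object
H is at position 0; next is C.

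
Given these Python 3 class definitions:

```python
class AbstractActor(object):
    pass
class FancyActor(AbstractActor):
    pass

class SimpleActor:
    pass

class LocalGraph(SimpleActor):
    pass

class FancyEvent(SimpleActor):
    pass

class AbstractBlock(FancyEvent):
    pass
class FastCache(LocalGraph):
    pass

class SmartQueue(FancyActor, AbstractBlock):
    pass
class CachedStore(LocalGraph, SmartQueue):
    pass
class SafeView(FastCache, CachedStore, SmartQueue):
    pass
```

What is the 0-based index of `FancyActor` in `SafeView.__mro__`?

5

L[SafeView] = SafeView + merge(L[FastCache], L[CachedStore], L[SmartQueue], [FastCache CachedStore SmartQueue])
  take FastCache:  [FastCache LocalGraph SimpleActor object] + [CachedStore LocalGraph SmartQueue FancyActor AbstractActor AbstractBlock FancyEvent SimpleActor object] + [SmartQueue FancyActor AbstractActor AbstractBlock FancyEvent SimpleActor object] + [FastCache CachedStore SmartQueue]
  take CachedStore:  [LocalGraph SimpleActor object] + [CachedStore LocalGraph SmartQueue FancyActor AbstractActor AbstractBlock FancyEvent SimpleActor object] + [SmartQueue FancyActor AbstractActor AbstractBlock FancyEvent SimpleActor object] + [CachedStore SmartQueue]
  take LocalGraph:  [LocalGraph SimpleActor object] + [LocalGraph SmartQueue FancyActor AbstractActor AbstractBlock FancyEvent SimpleActor object] + [SmartQueue FancyActor AbstractActor AbstractBlock FancyEvent SimpleActor object] + [SmartQueue]
  take SmartQueue:  [SimpleActor object] + [SmartQueue FancyActor AbstractActor AbstractBlock FancyEvent SimpleActor object] + [SmartQueue FancyActor AbstractActor AbstractBlock FancyEvent SimpleActor object] + [SmartQueue]
  take FancyActor:  [SimpleActor object] + [FancyActor AbstractActor AbstractBlock FancyEvent SimpleActor object] + [FancyActor AbstractActor AbstractBlock FancyEvent SimpleActor object]
  take AbstractActor:  [SimpleActor object] + [AbstractActor AbstractBlock FancyEvent SimpleActor object] + [AbstractActor AbstractBlock FancyEvent SimpleActor object]
  take AbstractBlock:  [SimpleActor object] + [AbstractBlock FancyEvent SimpleActor object] + [AbstractBlock FancyEvent SimpleActor object]
  take FancyEvent:  [SimpleActor object] + [FancyEvent SimpleActor object] + [FancyEvent SimpleActor object]
  take SimpleActor:  [SimpleActor object] + [SimpleActor object] + [SimpleActor object]
  take object:  [object] + [object] + [object]
MRO: SafeView FastCache CachedStore LocalGraph SmartQueue FancyActor AbstractActor AbstractBlock FancyEvent SimpleActor object
FancyActor sits at index 5.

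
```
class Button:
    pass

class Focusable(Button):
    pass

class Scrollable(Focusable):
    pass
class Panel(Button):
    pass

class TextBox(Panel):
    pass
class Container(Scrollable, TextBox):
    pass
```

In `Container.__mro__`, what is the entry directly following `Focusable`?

TextBox

L[Container] = Container + merge(L[Scrollable], L[TextBox], [Scrollable TextBox])
  take Scrollable:  [Scrollable Focusable Button object] + [TextBox Panel Button object] + [Scrollable TextBox]
  take Focusable:  [Focusable Button object] + [TextBox Panel Button object] + [TextBox]
  take TextBox:  [Button object] + [TextBox Panel Button object] + [TextBox]
  take Panel:  [Button object] + [Panel Button object]
  take Button:  [Button object] + [Button object]
  take object:  [object] + [object]
MRO: Container Scrollable Focusable TextBox Panel Button object
Focusable is at position 2; next is TextBox.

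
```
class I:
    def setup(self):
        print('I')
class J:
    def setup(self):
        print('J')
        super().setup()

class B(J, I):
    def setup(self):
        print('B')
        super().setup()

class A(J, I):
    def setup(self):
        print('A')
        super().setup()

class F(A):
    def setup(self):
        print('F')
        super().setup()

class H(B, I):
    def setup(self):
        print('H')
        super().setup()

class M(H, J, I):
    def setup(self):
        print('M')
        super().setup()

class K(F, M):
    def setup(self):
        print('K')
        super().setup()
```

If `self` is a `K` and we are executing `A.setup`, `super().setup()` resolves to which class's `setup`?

L[K] = K + merge(L[F], L[M], [F M])
  take F:  [F A J I object] + [M H B J I object] + [F M]
  take A:  [A J I object] + [M H B J I object] + [M]
  take M:  [J I object] + [M H B J I object] + [M]
  take H:  [J I object] + [H B J I object]
  take B:  [J I object] + [B J I object]
  take J:  [J I object] + [J I object]
  take I:  [I object] + [I object]
  take object:  [object] + [object]
MRO: K F A M H B J I object
super() in A.setup on a K instance goes to the class after A in K's MRO: M.

M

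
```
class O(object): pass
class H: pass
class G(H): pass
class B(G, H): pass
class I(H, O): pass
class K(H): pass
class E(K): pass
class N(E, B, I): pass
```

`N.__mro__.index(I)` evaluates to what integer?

L[N] = N + merge(L[E], L[B], L[I], [E B I])
  take E:  [E K H object] + [B G H object] + [I H O object] + [E B I]
  take K:  [K H object] + [B G H object] + [I H O object] + [B I]
  take B:  [H object] + [B G H object] + [I H O object] + [B I]
  take G:  [H object] + [G H object] + [I H O object] + [I]
  take I:  [H object] + [H object] + [I H O object] + [I]
  take H:  [H object] + [H object] + [H O object]
  take O:  [object] + [object] + [O object]
  take object:  [object] + [object] + [object]
MRO: N E K B G I H O object
I sits at index 5.

5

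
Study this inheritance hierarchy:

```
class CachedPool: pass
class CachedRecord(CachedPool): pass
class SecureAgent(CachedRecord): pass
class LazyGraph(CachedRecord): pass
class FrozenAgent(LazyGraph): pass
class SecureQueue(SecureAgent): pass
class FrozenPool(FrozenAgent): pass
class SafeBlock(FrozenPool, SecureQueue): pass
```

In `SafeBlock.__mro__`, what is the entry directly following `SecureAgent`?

L[SafeBlock] = SafeBlock + merge(L[FrozenPool], L[SecureQueue], [FrozenPool SecureQueue])
  take FrozenPool:  [FrozenPool FrozenAgent LazyGraph CachedRecord CachedPool object] + [SecureQueue SecureAgent CachedRecord CachedPool object] + [FrozenPool SecureQueue]
  take FrozenAgent:  [FrozenAgent LazyGraph CachedRecord CachedPool object] + [SecureQueue SecureAgent CachedRecord CachedPool object] + [SecureQueue]
  take LazyGraph:  [LazyGraph CachedRecord CachedPool object] + [SecureQueue SecureAgent CachedRecord CachedPool object] + [SecureQueue]
  take SecureQueue:  [CachedRecord CachedPool object] + [SecureQueue SecureAgent CachedRecord CachedPool object] + [SecureQueue]
  take SecureAgent:  [CachedRecord CachedPool object] + [SecureAgent CachedRecord CachedPool object]
  take CachedRecord:  [CachedRecord CachedPool object] + [CachedRecord CachedPool object]
  take CachedPool:  [CachedPool object] + [CachedPool object]
  take object:  [object] + [object]
MRO: SafeBlock FrozenPool FrozenAgent LazyGraph SecureQueue SecureAgent CachedRecord CachedPool object
SecureAgent is at position 5; next is CachedRecord.

CachedRecord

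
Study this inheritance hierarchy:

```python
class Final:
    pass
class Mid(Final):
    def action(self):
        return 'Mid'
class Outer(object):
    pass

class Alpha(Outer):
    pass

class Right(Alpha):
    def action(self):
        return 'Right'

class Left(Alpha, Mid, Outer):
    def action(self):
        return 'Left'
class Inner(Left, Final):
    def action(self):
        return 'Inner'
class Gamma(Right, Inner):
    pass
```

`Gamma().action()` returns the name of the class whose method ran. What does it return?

L[Gamma] = Gamma + merge(L[Right], L[Inner], [Right Inner])
  take Right:  [Right Alpha Outer object] + [Inner Left Alpha Mid Outer Final object] + [Right Inner]
  take Inner:  [Alpha Outer object] + [Inner Left Alpha Mid Outer Final object] + [Inner]
  take Left:  [Alpha Outer object] + [Left Alpha Mid Outer Final object]
  take Alpha:  [Alpha Outer object] + [Alpha Mid Outer Final object]
  take Mid:  [Outer object] + [Mid Outer Final object]
  take Outer:  [Outer object] + [Outer Final object]
  take Final:  [object] + [Final object]
  take object:  [object] + [object]
MRO: Gamma Right Inner Left Alpha Mid Outer Final object
action is defined in: Inner, Left, Mid, Right. First along the MRO is Right.

Right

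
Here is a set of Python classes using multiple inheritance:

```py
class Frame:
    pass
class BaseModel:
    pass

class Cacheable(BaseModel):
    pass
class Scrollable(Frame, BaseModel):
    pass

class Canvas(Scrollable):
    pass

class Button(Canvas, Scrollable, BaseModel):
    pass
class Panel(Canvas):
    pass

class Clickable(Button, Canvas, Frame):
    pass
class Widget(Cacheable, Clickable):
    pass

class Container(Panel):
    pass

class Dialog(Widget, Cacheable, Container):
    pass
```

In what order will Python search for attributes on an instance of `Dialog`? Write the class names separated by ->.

Dialog -> Widget -> Cacheable -> Clickable -> Button -> Container -> Panel -> Canvas -> Scrollable -> Frame -> BaseModel -> object

L[Dialog] = Dialog + merge(L[Widget], L[Cacheable], L[Container], [Widget Cacheable Container])
  take Widget:  [Widget Cacheable Clickable Button Canvas Scrollable Frame BaseModel object] + [Cacheable BaseModel object] + [Container Panel Canvas Scrollable Frame BaseModel object] + [Widget Cacheable Container]
  take Cacheable:  [Cacheable Clickable Button Canvas Scrollable Frame BaseModel object] + [Cacheable BaseModel object] + [Container Panel Canvas Scrollable Frame BaseModel object] + [Cacheable Container]
  take Clickable:  [Clickable Button Canvas Scrollable Frame BaseModel object] + [BaseModel object] + [Container Panel Canvas Scrollable Frame BaseModel object] + [Container]
  take Button:  [Button Canvas Scrollable Frame BaseModel object] + [BaseModel object] + [Container Panel Canvas Scrollable Frame BaseModel object] + [Container]
  take Container:  [Canvas Scrollable Frame BaseModel object] + [BaseModel object] + [Container Panel Canvas Scrollable Frame BaseModel object] + [Container]
  take Panel:  [Canvas Scrollable Frame BaseModel object] + [BaseModel object] + [Panel Canvas Scrollable Frame BaseModel object]
  take Canvas:  [Canvas Scrollable Frame BaseModel object] + [BaseModel object] + [Canvas Scrollable Frame BaseModel object]
  take Scrollable:  [Scrollable Frame BaseModel object] + [BaseModel object] + [Scrollable Frame BaseModel object]
  take Frame:  [Frame BaseModel object] + [BaseModel object] + [Frame BaseModel object]
  take BaseModel:  [BaseModel object] + [BaseModel object] + [BaseModel object]
  take object:  [object] + [object] + [object]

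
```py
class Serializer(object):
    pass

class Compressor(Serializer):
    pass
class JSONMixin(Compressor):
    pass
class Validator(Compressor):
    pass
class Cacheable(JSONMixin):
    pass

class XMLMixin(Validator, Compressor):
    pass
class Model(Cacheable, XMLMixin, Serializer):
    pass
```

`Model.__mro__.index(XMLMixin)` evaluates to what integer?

3

L[Model] = Model + merge(L[Cacheable], L[XMLMixin], L[Serializer], [Cacheable XMLMixin Serializer])
  take Cacheable:  [Cacheable JSONMixin Compressor Serializer object] + [XMLMixin Validator Compressor Serializer object] + [Serializer object] + [Cacheable XMLMixin Serializer]
  take JSONMixin:  [JSONMixin Compressor Serializer object] + [XMLMixin Validator Compressor Serializer object] + [Serializer object] + [XMLMixin Serializer]
  take XMLMixin:  [Compressor Serializer object] + [XMLMixin Validator Compressor Serializer object] + [Serializer object] + [XMLMixin Serializer]
  take Validator:  [Compressor Serializer object] + [Validator Compressor Serializer object] + [Serializer object] + [Serializer]
  take Compressor:  [Compressor Serializer object] + [Compressor Serializer object] + [Serializer object] + [Serializer]
  take Serializer:  [Serializer object] + [Serializer object] + [Serializer object] + [Serializer]
  take object:  [object] + [object] + [object]
MRO: Model Cacheable JSONMixin XMLMixin Validator Compressor Serializer object
XMLMixin sits at index 3.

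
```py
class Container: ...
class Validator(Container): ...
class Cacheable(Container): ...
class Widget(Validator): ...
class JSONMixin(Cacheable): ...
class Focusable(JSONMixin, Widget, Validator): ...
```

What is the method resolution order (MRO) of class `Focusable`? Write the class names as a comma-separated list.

Focusable, JSONMixin, Cacheable, Widget, Validator, Container, object

L[Focusable] = Focusable + merge(L[JSONMixin], L[Widget], L[Validator], [JSONMixin Widget Validator])
  take JSONMixin:  [JSONMixin Cacheable Container object] + [Widget Validator Container object] + [Validator Container object] + [JSONMixin Widget Validator]
  take Cacheable:  [Cacheable Container object] + [Widget Validator Container object] + [Validator Container object] + [Widget Validator]
  take Widget:  [Container object] + [Widget Validator Container object] + [Validator Container object] + [Widget Validator]
  take Validator:  [Container object] + [Validator Container object] + [Validator Container object] + [Validator]
  take Container:  [Container object] + [Container object] + [Container object]
  take object:  [object] + [object] + [object]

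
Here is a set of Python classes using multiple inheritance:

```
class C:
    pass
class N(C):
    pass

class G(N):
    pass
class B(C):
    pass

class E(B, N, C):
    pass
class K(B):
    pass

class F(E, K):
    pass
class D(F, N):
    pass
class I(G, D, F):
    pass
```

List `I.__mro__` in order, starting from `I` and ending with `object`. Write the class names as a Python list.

L[I] = I + merge(L[G], L[D], L[F], [G D F])
  take G:  [G N C object] + [D F E K B N C object] + [F E K B N C object] + [G D F]
  take D:  [N C object] + [D F E K B N C object] + [F E K B N C object] + [D F]
  take F:  [N C object] + [F E K B N C object] + [F E K B N C object] + [F]
  take E:  [N C object] + [E K B N C object] + [E K B N C object]
  take K:  [N C object] + [K B N C object] + [K B N C object]
  take B:  [N C object] + [B N C object] + [B N C object]
  take N:  [N C object] + [N C object] + [N C object]
  take C:  [C object] + [C object] + [C object]
  take object:  [object] + [object] + [object]

[I, G, D, F, E, K, B, N, C, object]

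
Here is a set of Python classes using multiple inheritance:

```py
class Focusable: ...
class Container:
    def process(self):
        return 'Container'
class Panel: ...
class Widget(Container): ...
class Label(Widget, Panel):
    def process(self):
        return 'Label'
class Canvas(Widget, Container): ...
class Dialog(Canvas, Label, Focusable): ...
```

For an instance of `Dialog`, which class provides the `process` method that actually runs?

L[Dialog] = Dialog + merge(L[Canvas], L[Label], L[Focusable], [Canvas Label Focusable])
  take Canvas:  [Canvas Widget Container object] + [Label Widget Container Panel object] + [Focusable object] + [Canvas Label Focusable]
  take Label:  [Widget Container object] + [Label Widget Container Panel object] + [Focusable object] + [Label Focusable]
  take Widget:  [Widget Container object] + [Widget Container Panel object] + [Focusable object] + [Focusable]
  take Container:  [Container object] + [Container Panel object] + [Focusable object] + [Focusable]
  take Panel:  [object] + [Panel object] + [Focusable object] + [Focusable]
  take Focusable:  [object] + [object] + [Focusable object] + [Focusable]
  take object:  [object] + [object] + [object]
MRO: Dialog Canvas Label Widget Container Panel Focusable object
process is defined in: Container, Label. First along the MRO is Label.

Label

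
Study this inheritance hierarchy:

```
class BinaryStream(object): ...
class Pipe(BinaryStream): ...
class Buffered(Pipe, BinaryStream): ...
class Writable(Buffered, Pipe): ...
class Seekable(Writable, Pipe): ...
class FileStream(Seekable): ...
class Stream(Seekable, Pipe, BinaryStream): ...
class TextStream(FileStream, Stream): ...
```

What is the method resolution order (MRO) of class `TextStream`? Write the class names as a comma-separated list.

TextStream, FileStream, Stream, Seekable, Writable, Buffered, Pipe, BinaryStream, object

L[TextStream] = TextStream + merge(L[FileStream], L[Stream], [FileStream Stream])
  take FileStream:  [FileStream Seekable Writable Buffered Pipe BinaryStream object] + [Stream Seekable Writable Buffered Pipe BinaryStream object] + [FileStream Stream]
  take Stream:  [Seekable Writable Buffered Pipe BinaryStream object] + [Stream Seekable Writable Buffered Pipe BinaryStream object] + [Stream]
  take Seekable:  [Seekable Writable Buffered Pipe BinaryStream object] + [Seekable Writable Buffered Pipe BinaryStream object]
  take Writable:  [Writable Buffered Pipe BinaryStream object] + [Writable Buffered Pipe BinaryStream object]
  take Buffered:  [Buffered Pipe BinaryStream object] + [Buffered Pipe BinaryStream object]
  take Pipe:  [Pipe BinaryStream object] + [Pipe BinaryStream object]
  take BinaryStream:  [BinaryStream object] + [BinaryStream object]
  take object:  [object] + [object]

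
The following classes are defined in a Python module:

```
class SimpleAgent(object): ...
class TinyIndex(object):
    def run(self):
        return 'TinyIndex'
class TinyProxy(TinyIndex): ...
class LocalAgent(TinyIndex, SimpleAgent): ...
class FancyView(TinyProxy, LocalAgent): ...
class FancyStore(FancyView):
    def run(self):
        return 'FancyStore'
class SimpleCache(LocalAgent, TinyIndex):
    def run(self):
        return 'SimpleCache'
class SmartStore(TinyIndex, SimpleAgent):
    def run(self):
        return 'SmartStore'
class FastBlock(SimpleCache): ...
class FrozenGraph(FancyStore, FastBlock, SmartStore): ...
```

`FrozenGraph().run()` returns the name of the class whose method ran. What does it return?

L[FrozenGraph] = FrozenGraph + merge(L[FancyStore], L[FastBlock], L[SmartStore], [FancyStore FastBlock SmartStore])
  take FancyStore:  [FancyStore FancyView TinyProxy LocalAgent TinyIndex SimpleAgent object] + [FastBlock SimpleCache LocalAgent TinyIndex SimpleAgent object] + [SmartStore TinyIndex SimpleAgent object] + [FancyStore FastBlock SmartStore]
  take FancyView:  [FancyView TinyProxy LocalAgent TinyIndex SimpleAgent object] + [FastBlock SimpleCache LocalAgent TinyIndex SimpleAgent object] + [SmartStore TinyIndex SimpleAgent object] + [FastBlock SmartStore]
  take TinyProxy:  [TinyProxy LocalAgent TinyIndex SimpleAgent object] + [FastBlock SimpleCache LocalAgent TinyIndex SimpleAgent object] + [SmartStore TinyIndex SimpleAgent object] + [FastBlock SmartStore]
  take FastBlock:  [LocalAgent TinyIndex SimpleAgent object] + [FastBlock SimpleCache LocalAgent TinyIndex SimpleAgent object] + [SmartStore TinyIndex SimpleAgent object] + [FastBlock SmartStore]
  take SimpleCache:  [LocalAgent TinyIndex SimpleAgent object] + [SimpleCache LocalAgent TinyIndex SimpleAgent object] + [SmartStore TinyIndex SimpleAgent object] + [SmartStore]
  take LocalAgent:  [LocalAgent TinyIndex SimpleAgent object] + [LocalAgent TinyIndex SimpleAgent object] + [SmartStore TinyIndex SimpleAgent object] + [SmartStore]
  take SmartStore:  [TinyIndex SimpleAgent object] + [TinyIndex SimpleAgent object] + [SmartStore TinyIndex SimpleAgent object] + [SmartStore]
  take TinyIndex:  [TinyIndex SimpleAgent object] + [TinyIndex SimpleAgent object] + [TinyIndex SimpleAgent object]
  take SimpleAgent:  [SimpleAgent object] + [SimpleAgent object] + [SimpleAgent object]
  take object:  [object] + [object] + [object]
MRO: FrozenGraph FancyStore FancyView TinyProxy FastBlock SimpleCache LocalAgent SmartStore TinyIndex SimpleAgent object
run is defined in: FancyStore, SimpleCache, SmartStore, TinyIndex. First along the MRO is FancyStore.

FancyStore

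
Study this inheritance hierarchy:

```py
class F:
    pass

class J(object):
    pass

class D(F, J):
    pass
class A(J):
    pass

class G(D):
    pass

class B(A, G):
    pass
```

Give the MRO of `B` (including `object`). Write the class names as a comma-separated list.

L[B] = B + merge(L[A], L[G], [A G])
  take A:  [A J object] + [G D F J object] + [A G]
  take G:  [J object] + [G D F J object] + [G]
  take D:  [J object] + [D F J object]
  take F:  [J object] + [F J object]
  take J:  [J object] + [J object]
  take object:  [object] + [object]

B, A, G, D, F, J, object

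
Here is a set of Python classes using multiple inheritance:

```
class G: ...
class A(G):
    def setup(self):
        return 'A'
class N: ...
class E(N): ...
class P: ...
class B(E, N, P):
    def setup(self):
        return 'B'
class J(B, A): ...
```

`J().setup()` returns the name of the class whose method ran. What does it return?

L[J] = J + merge(L[B], L[A], [B A])
  take B:  [B E N P object] + [A G object] + [B A]
  take E:  [E N P object] + [A G object] + [A]
  take N:  [N P object] + [A G object] + [A]
  take P:  [P object] + [A G object] + [A]
  take A:  [object] + [A G object] + [A]
  take G:  [object] + [G object]
  take object:  [object] + [object]
MRO: J B E N P A G object
setup is defined in: A, B. First along the MRO is B.

B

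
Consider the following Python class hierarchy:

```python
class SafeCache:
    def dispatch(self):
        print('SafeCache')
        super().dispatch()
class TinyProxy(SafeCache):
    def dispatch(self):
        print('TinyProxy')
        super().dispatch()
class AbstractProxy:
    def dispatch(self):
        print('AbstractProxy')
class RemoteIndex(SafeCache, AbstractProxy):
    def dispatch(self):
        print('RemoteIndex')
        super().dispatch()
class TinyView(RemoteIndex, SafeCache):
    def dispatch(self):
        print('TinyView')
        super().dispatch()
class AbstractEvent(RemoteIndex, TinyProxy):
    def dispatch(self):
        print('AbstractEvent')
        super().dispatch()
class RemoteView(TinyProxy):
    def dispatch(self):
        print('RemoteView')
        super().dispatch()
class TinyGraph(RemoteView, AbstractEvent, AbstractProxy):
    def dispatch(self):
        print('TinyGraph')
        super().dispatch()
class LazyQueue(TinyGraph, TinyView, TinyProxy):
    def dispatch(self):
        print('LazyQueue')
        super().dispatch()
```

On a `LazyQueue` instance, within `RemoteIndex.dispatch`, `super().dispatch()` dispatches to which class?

TinyProxy

L[LazyQueue] = LazyQueue + merge(L[TinyGraph], L[TinyView], L[TinyProxy], [TinyGraph TinyView TinyProxy])
  take TinyGraph:  [TinyGraph RemoteView AbstractEvent RemoteIndex TinyProxy SafeCache AbstractProxy object] + [TinyView RemoteIndex SafeCache AbstractProxy object] + [TinyProxy SafeCache object] + [TinyGraph TinyView TinyProxy]
  take RemoteView:  [RemoteView AbstractEvent RemoteIndex TinyProxy SafeCache AbstractProxy object] + [TinyView RemoteIndex SafeCache AbstractProxy object] + [TinyProxy SafeCache object] + [TinyView TinyProxy]
  take AbstractEvent:  [AbstractEvent RemoteIndex TinyProxy SafeCache AbstractProxy object] + [TinyView RemoteIndex SafeCache AbstractProxy object] + [TinyProxy SafeCache object] + [TinyView TinyProxy]
  take TinyView:  [RemoteIndex TinyProxy SafeCache AbstractProxy object] + [TinyView RemoteIndex SafeCache AbstractProxy object] + [TinyProxy SafeCache object] + [TinyView TinyProxy]
  take RemoteIndex:  [RemoteIndex TinyProxy SafeCache AbstractProxy object] + [RemoteIndex SafeCache AbstractProxy object] + [TinyProxy SafeCache object] + [TinyProxy]
  take TinyProxy:  [TinyProxy SafeCache AbstractProxy object] + [SafeCache AbstractProxy object] + [TinyProxy SafeCache object] + [TinyProxy]
  take SafeCache:  [SafeCache AbstractProxy object] + [SafeCache AbstractProxy object] + [SafeCache object]
  take AbstractProxy:  [AbstractProxy object] + [AbstractProxy object] + [object]
  take object:  [object] + [object] + [object]
MRO: LazyQueue TinyGraph RemoteView AbstractEvent TinyView RemoteIndex TinyProxy SafeCache AbstractProxy object
super() in RemoteIndex.dispatch on a LazyQueue instance goes to the class after RemoteIndex in LazyQueue's MRO: TinyProxy.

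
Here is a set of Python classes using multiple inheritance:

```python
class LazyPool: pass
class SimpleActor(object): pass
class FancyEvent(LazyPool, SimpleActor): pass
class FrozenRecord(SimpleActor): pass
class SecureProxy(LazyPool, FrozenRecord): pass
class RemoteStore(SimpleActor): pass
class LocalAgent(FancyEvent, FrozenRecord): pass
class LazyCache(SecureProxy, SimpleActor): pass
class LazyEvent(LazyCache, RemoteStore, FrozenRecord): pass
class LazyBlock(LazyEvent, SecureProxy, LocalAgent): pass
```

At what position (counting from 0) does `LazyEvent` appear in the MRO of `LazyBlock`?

L[LazyBlock] = LazyBlock + merge(L[LazyEvent], L[SecureProxy], L[LocalAgent], [LazyEvent SecureProxy LocalAgent])
  take LazyEvent:  [LazyEvent LazyCache SecureProxy LazyPool RemoteStore FrozenRecord SimpleActor object] + [SecureProxy LazyPool FrozenRecord SimpleActor object] + [LocalAgent FancyEvent LazyPool FrozenRecord SimpleActor object] + [LazyEvent SecureProxy LocalAgent]
  take LazyCache:  [LazyCache SecureProxy LazyPool RemoteStore FrozenRecord SimpleActor object] + [SecureProxy LazyPool FrozenRecord SimpleActor object] + [LocalAgent FancyEvent LazyPool FrozenRecord SimpleActor object] + [SecureProxy LocalAgent]
  take SecureProxy:  [SecureProxy LazyPool RemoteStore FrozenRecord SimpleActor object] + [SecureProxy LazyPool FrozenRecord SimpleActor object] + [LocalAgent FancyEvent LazyPool FrozenRecord SimpleActor object] + [SecureProxy LocalAgent]
  take LocalAgent:  [LazyPool RemoteStore FrozenRecord SimpleActor object] + [LazyPool FrozenRecord SimpleActor object] + [LocalAgent FancyEvent LazyPool FrozenRecord SimpleActor object] + [LocalAgent]
  take FancyEvent:  [LazyPool RemoteStore FrozenRecord SimpleActor object] + [LazyPool FrozenRecord SimpleActor object] + [FancyEvent LazyPool FrozenRecord SimpleActor object]
  take LazyPool:  [LazyPool RemoteStore FrozenRecord SimpleActor object] + [LazyPool FrozenRecord SimpleActor object] + [LazyPool FrozenRecord SimpleActor object]
  take RemoteStore:  [RemoteStore FrozenRecord SimpleActor object] + [FrozenRecord SimpleActor object] + [FrozenRecord SimpleActor object]
  take FrozenRecord:  [FrozenRecord SimpleActor object] + [FrozenRecord SimpleActor object] + [FrozenRecord SimpleActor object]
  take SimpleActor:  [SimpleActor object] + [SimpleActor object] + [SimpleActor object]
  take object:  [object] + [object] + [object]
MRO: LazyBlock LazyEvent LazyCache SecureProxy LocalAgent FancyEvent LazyPool RemoteStore FrozenRecord SimpleActor object
LazyEvent sits at index 1.

1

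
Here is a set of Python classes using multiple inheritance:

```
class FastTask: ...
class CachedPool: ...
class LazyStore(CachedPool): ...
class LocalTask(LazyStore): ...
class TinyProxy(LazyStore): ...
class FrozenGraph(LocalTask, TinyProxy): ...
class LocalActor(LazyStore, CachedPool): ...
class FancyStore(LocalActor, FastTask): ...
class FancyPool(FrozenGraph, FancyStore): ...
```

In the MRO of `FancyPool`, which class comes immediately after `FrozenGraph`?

LocalTask

L[FancyPool] = FancyPool + merge(L[FrozenGraph], L[FancyStore], [FrozenGraph FancyStore])
  take FrozenGraph:  [FrozenGraph LocalTask TinyProxy LazyStore CachedPool object] + [FancyStore LocalActor LazyStore CachedPool FastTask object] + [FrozenGraph FancyStore]
  take LocalTask:  [LocalTask TinyProxy LazyStore CachedPool object] + [FancyStore LocalActor LazyStore CachedPool FastTask object] + [FancyStore]
  take TinyProxy:  [TinyProxy LazyStore CachedPool object] + [FancyStore LocalActor LazyStore CachedPool FastTask object] + [FancyStore]
  take FancyStore:  [LazyStore CachedPool object] + [FancyStore LocalActor LazyStore CachedPool FastTask object] + [FancyStore]
  take LocalActor:  [LazyStore CachedPool object] + [LocalActor LazyStore CachedPool FastTask object]
  take LazyStore:  [LazyStore CachedPool object] + [LazyStore CachedPool FastTask object]
  take CachedPool:  [CachedPool object] + [CachedPool FastTask object]
  take FastTask:  [object] + [FastTask object]
  take object:  [object] + [object]
MRO: FancyPool FrozenGraph LocalTask TinyProxy FancyStore LocalActor LazyStore CachedPool FastTask object
FrozenGraph is at position 1; next is LocalTask.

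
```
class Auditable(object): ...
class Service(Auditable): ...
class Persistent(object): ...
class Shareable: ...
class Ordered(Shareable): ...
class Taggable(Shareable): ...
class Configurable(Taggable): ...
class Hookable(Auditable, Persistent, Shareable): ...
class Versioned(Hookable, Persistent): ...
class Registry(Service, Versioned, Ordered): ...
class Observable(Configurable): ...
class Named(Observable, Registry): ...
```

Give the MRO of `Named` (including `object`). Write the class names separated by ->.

L[Named] = Named + merge(L[Observable], L[Registry], [Observable Registry])
  take Observable:  [Observable Configurable Taggable Shareable object] + [Registry Service Versioned Hookable Auditable Persistent Ordered Shareable object] + [Observable Registry]
  take Configurable:  [Configurable Taggable Shareable object] + [Registry Service Versioned Hookable Auditable Persistent Ordered Shareable object] + [Registry]
  take Taggable:  [Taggable Shareable object] + [Registry Service Versioned Hookable Auditable Persistent Ordered Shareable object] + [Registry]
  take Registry:  [Shareable object] + [Registry Service Versioned Hookable Auditable Persistent Ordered Shareable object] + [Registry]
  take Service:  [Shareable object] + [Service Versioned Hookable Auditable Persistent Ordered Shareable object]
  take Versioned:  [Shareable object] + [Versioned Hookable Auditable Persistent Ordered Shareable object]
  take Hookable:  [Shareable object] + [Hookable Auditable Persistent Ordered Shareable object]
  take Auditable:  [Shareable object] + [Auditable Persistent Ordered Shareable object]
  take Persistent:  [Shareable object] + [Persistent Ordered Shareable object]
  take Ordered:  [Shareable object] + [Ordered Shareable object]
  take Shareable:  [Shareable object] + [Shareable object]
  take object:  [object] + [object]

Named -> Observable -> Configurable -> Taggable -> Registry -> Service -> Versioned -> Hookable -> Auditable -> Persistent -> Ordered -> Shareable -> object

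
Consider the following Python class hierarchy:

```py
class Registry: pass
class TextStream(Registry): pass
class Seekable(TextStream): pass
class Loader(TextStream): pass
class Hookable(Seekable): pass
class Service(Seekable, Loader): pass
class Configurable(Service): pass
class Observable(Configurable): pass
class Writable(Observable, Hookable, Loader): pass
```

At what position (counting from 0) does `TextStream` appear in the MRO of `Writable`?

7

L[Writable] = Writable + merge(L[Observable], L[Hookable], L[Loader], [Observable Hookable Loader])
  take Observable:  [Observable Configurable Service Seekable Loader TextStream Registry object] + [Hookable Seekable TextStream Registry object] + [Loader TextStream Registry object] + [Observable Hookable Loader]
  take Configurable:  [Configurable Service Seekable Loader TextStream Registry object] + [Hookable Seekable TextStream Registry object] + [Loader TextStream Registry object] + [Hookable Loader]
  take Service:  [Service Seekable Loader TextStream Registry object] + [Hookable Seekable TextStream Registry object] + [Loader TextStream Registry object] + [Hookable Loader]
  take Hookable:  [Seekable Loader TextStream Registry object] + [Hookable Seekable TextStream Registry object] + [Loader TextStream Registry object] + [Hookable Loader]
  take Seekable:  [Seekable Loader TextStream Registry object] + [Seekable TextStream Registry object] + [Loader TextStream Registry object] + [Loader]
  take Loader:  [Loader TextStream Registry object] + [TextStream Registry object] + [Loader TextStream Registry object] + [Loader]
  take TextStream:  [TextStream Registry object] + [TextStream Registry object] + [TextStream Registry object]
  take Registry:  [Registry object] + [Registry object] + [Registry object]
  take object:  [object] + [object] + [object]
MRO: Writable Observable Configurable Service Hookable Seekable Loader TextStream Registry object
TextStream sits at index 7.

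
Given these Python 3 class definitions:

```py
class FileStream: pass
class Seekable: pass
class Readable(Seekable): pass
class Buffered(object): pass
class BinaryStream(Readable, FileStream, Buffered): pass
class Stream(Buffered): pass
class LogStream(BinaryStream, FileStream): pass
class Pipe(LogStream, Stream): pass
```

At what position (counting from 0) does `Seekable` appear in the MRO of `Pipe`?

4

L[Pipe] = Pipe + merge(L[LogStream], L[Stream], [LogStream Stream])
  take LogStream:  [LogStream BinaryStream Readable Seekable FileStream Buffered object] + [Stream Buffered object] + [LogStream Stream]
  take BinaryStream:  [BinaryStream Readable Seekable FileStream Buffered object] + [Stream Buffered object] + [Stream]
  take Readable:  [Readable Seekable FileStream Buffered object] + [Stream Buffered object] + [Stream]
  take Seekable:  [Seekable FileStream Buffered object] + [Stream Buffered object] + [Stream]
  take FileStream:  [FileStream Buffered object] + [Stream Buffered object] + [Stream]
  take Stream:  [Buffered object] + [Stream Buffered object] + [Stream]
  take Buffered:  [Buffered object] + [Buffered object]
  take object:  [object] + [object]
MRO: Pipe LogStream BinaryStream Readable Seekable FileStream Stream Buffered object
Seekable sits at index 4.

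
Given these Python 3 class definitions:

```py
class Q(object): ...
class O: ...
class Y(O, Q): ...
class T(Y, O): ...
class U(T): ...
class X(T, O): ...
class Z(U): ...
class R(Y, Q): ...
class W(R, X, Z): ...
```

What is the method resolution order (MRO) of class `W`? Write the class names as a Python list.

L[W] = W + merge(L[R], L[X], L[Z], [R X Z])
  take R:  [R Y O Q object] + [X T Y O Q object] + [Z U T Y O Q object] + [R X Z]
  take X:  [Y O Q object] + [X T Y O Q object] + [Z U T Y O Q object] + [X Z]
  take Z:  [Y O Q object] + [T Y O Q object] + [Z U T Y O Q object] + [Z]
  take U:  [Y O Q object] + [T Y O Q object] + [U T Y O Q object]
  take T:  [Y O Q object] + [T Y O Q object] + [T Y O Q object]
  take Y:  [Y O Q object] + [Y O Q object] + [Y O Q object]
  take O:  [O Q object] + [O Q object] + [O Q object]
  take Q:  [Q object] + [Q object] + [Q object]
  take object:  [object] + [object] + [object]

[W, R, X, Z, U, T, Y, O, Q, object]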